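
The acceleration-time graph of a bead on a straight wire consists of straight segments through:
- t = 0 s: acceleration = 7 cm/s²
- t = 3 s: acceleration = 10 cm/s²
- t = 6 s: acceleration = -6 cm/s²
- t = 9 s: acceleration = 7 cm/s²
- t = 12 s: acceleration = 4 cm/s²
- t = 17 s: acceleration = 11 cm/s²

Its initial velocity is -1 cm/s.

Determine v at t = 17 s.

86 cm/s

Δv equals the area under the a-t graph; then v = v₀ + Δv.
0–3 s: ½(7 + 10)(3) = 25.5 cm/s
3–6 s: ½(10 + -6)(3) = 6 cm/s
6–9 s: ½(-6 + 7)(3) = 1.5 cm/s
9–12 s: ½(7 + 4)(3) = 16.5 cm/s
12–17 s: ½(4 + 11)(5) = 37.5 cm/s
Δv = 87 cm/s, so v(17) = -1 + (87) = 86 cm/s.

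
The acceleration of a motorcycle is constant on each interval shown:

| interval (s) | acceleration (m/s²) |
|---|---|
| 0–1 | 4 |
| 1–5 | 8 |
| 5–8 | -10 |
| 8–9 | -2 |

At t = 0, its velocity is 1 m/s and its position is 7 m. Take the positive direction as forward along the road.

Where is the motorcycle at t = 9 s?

On each constant-a segment, Δv = aΔt and Δx = v₀Δt + ½aΔt²; chain segment to segment.
0–1 s: v starts 1 m/s; Δx = 1·1 + ½·4·1² = 3 m; v ends 5 m/s.
1–5 s: v starts 5 m/s; Δx = 5·4 + ½·8·4² = 84 m; v ends 37 m/s.
5–8 s: v starts 37 m/s; Δx = 37·3 + ½·-10·3² = 66 m; v ends 7 m/s.
8–9 s: v starts 7 m/s; Δx = 7·1 + ½·-2·1² = 6 m; v ends 5 m/s.
x(9) = 7 + Σ Δx = 166 m.

166 m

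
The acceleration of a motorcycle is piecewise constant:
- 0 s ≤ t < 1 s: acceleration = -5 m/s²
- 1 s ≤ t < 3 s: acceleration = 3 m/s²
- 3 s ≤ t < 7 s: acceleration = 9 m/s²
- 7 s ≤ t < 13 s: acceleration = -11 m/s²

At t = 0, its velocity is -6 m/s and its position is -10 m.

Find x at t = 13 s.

5.5 m

On each constant-a segment, Δv = aΔt and Δx = v₀Δt + ½aΔt²; chain segment to segment.
0–1 s: v starts -6 m/s; Δx = -6·1 + ½·-5·1² = -8.5 m; v ends -11 m/s.
1–3 s: v starts -11 m/s; Δx = -11·2 + ½·3·2² = -16 m; v ends -5 m/s.
3–7 s: v starts -5 m/s; Δx = -5·4 + ½·9·4² = 52 m; v ends 31 m/s.
7–13 s: v starts 31 m/s; Δx = 31·6 + ½·-11·6² = -12 m; v ends -35 m/s.
x(13) = -10 + Σ Δx = 5.5 m.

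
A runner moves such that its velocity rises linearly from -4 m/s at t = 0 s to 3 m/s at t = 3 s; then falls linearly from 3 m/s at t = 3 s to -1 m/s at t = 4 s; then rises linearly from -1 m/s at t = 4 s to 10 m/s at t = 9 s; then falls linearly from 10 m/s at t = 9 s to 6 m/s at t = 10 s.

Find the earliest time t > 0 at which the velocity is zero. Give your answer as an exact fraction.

v changes sign on 0–3 s (from -4 to 3); the graph is linear there, so v = 0 at t = 0 + (4)·(3 − 0)/(3 − -4) = 12/7 s.

t = 12/7 s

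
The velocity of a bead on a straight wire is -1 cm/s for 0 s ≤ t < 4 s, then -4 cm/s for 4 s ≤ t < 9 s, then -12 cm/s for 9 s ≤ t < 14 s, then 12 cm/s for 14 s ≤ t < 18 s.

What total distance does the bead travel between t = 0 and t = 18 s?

Distance (not displacement) is the total path length: add the absolute areas under v-t.
0–4 s: |-1| × 4 = 4 cm
4–9 s: |-4| × 5 = 20 cm
9–14 s: |-12| × 5 = 60 cm
14–18 s: |12| × 4 = 48 cm
Total distance = 132 cm

132 cm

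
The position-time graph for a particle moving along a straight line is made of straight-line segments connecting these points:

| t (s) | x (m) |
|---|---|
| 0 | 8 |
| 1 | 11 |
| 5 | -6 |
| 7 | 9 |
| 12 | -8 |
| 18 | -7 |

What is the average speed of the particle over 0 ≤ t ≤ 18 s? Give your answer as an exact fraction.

Average speed = (total path length)/(elapsed time); on a piecewise-linear x-t graph the path length is Σ|Δx|.
0–1 s: |Δx| = |11 − 8| = 3 m
1–5 s: |Δx| = |-6 − 11| = 17 m
5–7 s: |Δx| = |9 − -6| = 15 m
7–12 s: |Δx| = |-8 − 9| = 17 m
12–18 s: |Δx| = |-7 − -8| = 1 m
Total path = 53 m; average speed = 53/18 = 53/18 m/s.

53/18 m/s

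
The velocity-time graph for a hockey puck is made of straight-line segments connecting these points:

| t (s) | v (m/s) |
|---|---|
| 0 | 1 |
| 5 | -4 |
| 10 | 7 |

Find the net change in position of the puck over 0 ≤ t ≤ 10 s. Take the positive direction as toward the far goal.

0 m

Net displacement equals the area under the velocity-time graph (areas below the axis count negative).
0–5 s: ½(1 + -4)(5) = -7.5 m
5–10 s: ½(-4 + 7)(5) = 7.5 m
Net displacement = 0 m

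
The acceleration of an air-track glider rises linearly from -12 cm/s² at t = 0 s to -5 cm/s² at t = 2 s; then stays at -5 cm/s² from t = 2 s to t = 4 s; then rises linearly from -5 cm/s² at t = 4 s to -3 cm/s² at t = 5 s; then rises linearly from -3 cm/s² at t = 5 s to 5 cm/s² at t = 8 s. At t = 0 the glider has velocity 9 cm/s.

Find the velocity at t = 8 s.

Δv equals the area under the a-t graph; then v = v₀ + Δv.
0–2 s: ½(-12 + -5)(2) = -17 cm/s
2–4 s: -5 × 2 = -10 cm/s
4–5 s: ½(-5 + -3)(1) = -4 cm/s
5–8 s: ½(-3 + 5)(3) = 3 cm/s
Δv = -28 cm/s, so v(8) = 9 + (-28) = -19 cm/s.

-19 cm/s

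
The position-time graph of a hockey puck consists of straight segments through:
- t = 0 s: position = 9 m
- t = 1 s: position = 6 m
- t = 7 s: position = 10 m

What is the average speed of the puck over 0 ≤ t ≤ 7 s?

1 m/s

Average speed = (total path length)/(elapsed time); on a piecewise-linear x-t graph the path length is Σ|Δx|.
0–1 s: |Δx| = |6 − 9| = 3 m
1–7 s: |Δx| = |10 − 6| = 4 m
Total path = 7 m; average speed = 7/7 = 1 m/s.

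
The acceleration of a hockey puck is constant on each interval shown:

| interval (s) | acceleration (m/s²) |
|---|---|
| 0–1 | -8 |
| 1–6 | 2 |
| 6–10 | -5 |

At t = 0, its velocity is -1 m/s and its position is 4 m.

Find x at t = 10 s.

-57 m

On each constant-a segment, Δv = aΔt and Δx = v₀Δt + ½aΔt²; chain segment to segment.
0–1 s: v starts -1 m/s; Δx = -1·1 + ½·-8·1² = -5 m; v ends -9 m/s.
1–6 s: v starts -9 m/s; Δx = -9·5 + ½·2·5² = -20 m; v ends 1 m/s.
6–10 s: v starts 1 m/s; Δx = 1·4 + ½·-5·4² = -36 m; v ends -19 m/s.
x(10) = 4 + Σ Δx = -57 m.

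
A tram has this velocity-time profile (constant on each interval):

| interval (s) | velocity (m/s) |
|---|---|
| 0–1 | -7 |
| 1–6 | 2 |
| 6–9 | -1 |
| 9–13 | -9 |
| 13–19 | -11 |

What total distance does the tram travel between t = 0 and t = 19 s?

122 m

Total distance travelled is ∫|v| dt — sum the magnitudes of each area piece.
0–1 s: |-7| × 1 = 7 m
1–6 s: |2| × 5 = 10 m
6–9 s: |-1| × 3 = 3 m
9–13 s: |-9| × 4 = 36 m
13–19 s: |-11| × 6 = 66 m
Total distance = 122 m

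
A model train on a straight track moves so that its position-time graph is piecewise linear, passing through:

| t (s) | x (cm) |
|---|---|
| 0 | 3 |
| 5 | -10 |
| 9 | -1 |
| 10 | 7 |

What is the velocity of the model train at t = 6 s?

2.25 cm/s

Velocity is the slope of the x-t graph on 5–9 s: (-1 − -10)/(9 − 5) = 2.25 cm/s.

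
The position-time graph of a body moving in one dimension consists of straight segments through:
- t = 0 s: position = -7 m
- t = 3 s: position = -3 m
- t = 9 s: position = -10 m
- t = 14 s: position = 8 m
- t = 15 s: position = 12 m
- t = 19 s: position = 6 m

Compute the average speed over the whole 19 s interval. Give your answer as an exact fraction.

Average speed = (total path length)/(elapsed time); on a piecewise-linear x-t graph the path length is Σ|Δx|.
0–3 s: |Δx| = |-3 − -7| = 4 m
3–9 s: |Δx| = |-10 − -3| = 7 m
9–14 s: |Δx| = |8 − -10| = 18 m
14–15 s: |Δx| = |12 − 8| = 4 m
15–19 s: |Δx| = |6 − 12| = 6 m
Total path = 39 m; average speed = 39/19 = 39/19 m/s.

39/19 m/s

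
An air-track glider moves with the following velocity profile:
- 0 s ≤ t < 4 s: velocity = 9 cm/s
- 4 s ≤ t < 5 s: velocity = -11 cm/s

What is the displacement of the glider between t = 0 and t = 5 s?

25 cm

Net displacement equals the area under the velocity-time graph (areas below the axis count negative).
0–4 s: 9 × 4 = 36 cm
4–5 s: -11 × 1 = -11 cm
Net displacement = 25 cm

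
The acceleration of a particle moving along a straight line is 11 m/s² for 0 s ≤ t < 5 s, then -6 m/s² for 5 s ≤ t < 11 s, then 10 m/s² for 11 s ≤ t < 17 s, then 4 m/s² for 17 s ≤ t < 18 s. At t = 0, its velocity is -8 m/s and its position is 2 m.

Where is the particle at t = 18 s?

On each constant-a segment, Δv = aΔt and Δx = v₀Δt + ½aΔt²; chain segment to segment.
0–5 s: v starts -8 m/s; Δx = -8·5 + ½·11·5² = 97.5 m; v ends 47 m/s.
5–11 s: v starts 47 m/s; Δx = 47·6 + ½·-6·6² = 174 m; v ends 11 m/s.
11–17 s: v starts 11 m/s; Δx = 11·6 + ½·10·6² = 246 m; v ends 71 m/s.
17–18 s: v starts 71 m/s; Δx = 71·1 + ½·4·1² = 73 m; v ends 75 m/s.
x(18) = 2 + Σ Δx = 592.5 m.

592.5 m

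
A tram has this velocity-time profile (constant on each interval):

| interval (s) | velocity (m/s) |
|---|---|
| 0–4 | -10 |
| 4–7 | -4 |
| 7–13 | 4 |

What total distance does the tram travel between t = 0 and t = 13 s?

76 m

Total distance travelled is ∫|v| dt — sum the magnitudes of each area piece.
0–4 s: |-10| × 4 = 40 m
4–7 s: |-4| × 3 = 12 m
7–13 s: |4| × 6 = 24 m
Total distance = 76 m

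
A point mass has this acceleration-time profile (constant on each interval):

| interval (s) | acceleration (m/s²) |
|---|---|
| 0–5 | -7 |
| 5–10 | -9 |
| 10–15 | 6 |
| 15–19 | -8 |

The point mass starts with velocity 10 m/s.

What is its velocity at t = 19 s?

-72 m/s

Δv equals the area under the a-t graph; then v = v₀ + Δv.
0–5 s: -7 × 5 = -35 m/s
5–10 s: -9 × 5 = -45 m/s
10–15 s: 6 × 5 = 30 m/s
15–19 s: -8 × 4 = -32 m/s
Δv = -82 m/s, so v(19) = 10 + (-82) = -72 m/s.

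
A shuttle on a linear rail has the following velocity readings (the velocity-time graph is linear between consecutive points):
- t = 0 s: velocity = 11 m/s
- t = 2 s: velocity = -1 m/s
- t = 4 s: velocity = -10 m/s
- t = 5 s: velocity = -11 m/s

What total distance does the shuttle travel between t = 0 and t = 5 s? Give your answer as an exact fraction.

95/3 m

Distance (not displacement) is the total path length: add the absolute areas under v-t.
0–2 s: v = 0 at t = 11/6 s; triangle areas 121/12 + 1/12 = 61/6 m
2–4 s: |½(-1 + -10)(2)| = 11 m
4–5 s: |½(-10 + -11)(1)| = 10.5 m
Total distance = 95/3 m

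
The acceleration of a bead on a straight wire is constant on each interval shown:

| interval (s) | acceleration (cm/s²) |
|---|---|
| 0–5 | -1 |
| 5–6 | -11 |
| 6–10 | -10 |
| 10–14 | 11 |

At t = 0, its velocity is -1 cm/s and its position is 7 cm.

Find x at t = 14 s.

On each constant-a segment, Δv = aΔt and Δx = v₀Δt + ½aΔt²; chain segment to segment.
0–5 s: v starts -1 cm/s; Δx = -1·5 + ½·-1·5² = -17.5 cm; v ends -6 cm/s.
5–6 s: v starts -6 cm/s; Δx = -6·1 + ½·-11·1² = -11.5 cm; v ends -17 cm/s.
6–10 s: v starts -17 cm/s; Δx = -17·4 + ½·-10·4² = -148 cm; v ends -57 cm/s.
10–14 s: v starts -57 cm/s; Δx = -57·4 + ½·11·4² = -140 cm; v ends -13 cm/s.
x(14) = 7 + Σ Δx = -310 cm.

-310 cm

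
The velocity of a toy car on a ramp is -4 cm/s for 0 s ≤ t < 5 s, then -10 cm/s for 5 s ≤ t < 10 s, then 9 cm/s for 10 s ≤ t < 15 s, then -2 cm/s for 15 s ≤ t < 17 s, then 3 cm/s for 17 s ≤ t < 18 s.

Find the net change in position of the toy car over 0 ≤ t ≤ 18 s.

-26 cm

Displacement is the signed area under the v-t curve.
0–5 s: -4 × 5 = -20 cm
5–10 s: -10 × 5 = -50 cm
10–15 s: 9 × 5 = 45 cm
15–17 s: -2 × 2 = -4 cm
17–18 s: 3 × 1 = 3 cm
Net displacement = -26 cm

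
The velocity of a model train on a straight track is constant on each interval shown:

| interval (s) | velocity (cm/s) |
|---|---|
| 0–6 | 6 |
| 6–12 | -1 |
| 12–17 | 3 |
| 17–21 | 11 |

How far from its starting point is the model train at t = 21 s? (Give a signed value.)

Net displacement equals the area under the velocity-time graph (areas below the axis count negative).
0–6 s: 6 × 6 = 36 cm
6–12 s: -1 × 6 = -6 cm
12–17 s: 3 × 5 = 15 cm
17–21 s: 11 × 4 = 44 cm
Net displacement = 89 cm

89 cm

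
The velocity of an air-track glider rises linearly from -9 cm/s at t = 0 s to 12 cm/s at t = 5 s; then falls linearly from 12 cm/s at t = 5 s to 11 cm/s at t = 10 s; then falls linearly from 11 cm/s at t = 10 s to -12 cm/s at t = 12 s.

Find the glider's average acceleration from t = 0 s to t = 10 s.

2 cm/s²

Average acceleration = Δv/Δt = (11 − -9)/(10 − 0) = 2 cm/s².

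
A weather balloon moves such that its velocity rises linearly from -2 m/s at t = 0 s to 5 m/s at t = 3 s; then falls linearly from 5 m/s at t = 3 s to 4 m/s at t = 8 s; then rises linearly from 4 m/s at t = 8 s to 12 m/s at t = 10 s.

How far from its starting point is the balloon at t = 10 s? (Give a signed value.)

Net displacement equals the area under the velocity-time graph (areas below the axis count negative).
0–3 s: ½(-2 + 5)(3) = 4.5 m
3–8 s: ½(5 + 4)(5) = 22.5 m
8–10 s: ½(4 + 12)(2) = 16 m
Net displacement = 43 m

43 m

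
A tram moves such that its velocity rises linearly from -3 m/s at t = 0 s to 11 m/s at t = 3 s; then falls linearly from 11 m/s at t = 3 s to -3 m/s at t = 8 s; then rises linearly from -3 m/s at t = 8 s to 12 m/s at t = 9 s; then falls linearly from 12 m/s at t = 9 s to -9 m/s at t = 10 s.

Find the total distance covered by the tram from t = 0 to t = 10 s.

47.6 m

Total distance travelled is ∫|v| dt — sum the magnitudes of each area piece.
0–3 s: v = 0 at t = 9/14 s; triangle areas 27/28 + 363/28 = 195/14 m
3–8 s: v = 0 at t = 97/14 s; triangle areas 605/28 + 45/28 = 325/14 m
8–9 s: v = 0 at t = 8.2 s; triangle areas 0.3 + 4.8 = 5.1 m
9–10 s: v = 0 at t = 67/7 s; triangle areas 24/7 + 27/14 = 75/14 m
Total distance = 47.6 m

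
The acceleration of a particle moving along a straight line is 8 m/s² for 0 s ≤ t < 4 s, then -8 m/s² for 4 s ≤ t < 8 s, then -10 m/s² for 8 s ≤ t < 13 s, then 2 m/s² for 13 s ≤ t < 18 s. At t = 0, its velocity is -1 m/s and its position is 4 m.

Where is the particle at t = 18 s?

On each constant-a segment, Δv = aΔt and Δx = v₀Δt + ½aΔt²; chain segment to segment.
0–4 s: v starts -1 m/s; Δx = -1·4 + ½·8·4² = 60 m; v ends 31 m/s.
4–8 s: v starts 31 m/s; Δx = 31·4 + ½·-8·4² = 60 m; v ends -1 m/s.
8–13 s: v starts -1 m/s; Δx = -1·5 + ½·-10·5² = -130 m; v ends -51 m/s.
13–18 s: v starts -51 m/s; Δx = -51·5 + ½·2·5² = -230 m; v ends -41 m/s.
x(18) = 4 + Σ Δx = -236 m.

-236 m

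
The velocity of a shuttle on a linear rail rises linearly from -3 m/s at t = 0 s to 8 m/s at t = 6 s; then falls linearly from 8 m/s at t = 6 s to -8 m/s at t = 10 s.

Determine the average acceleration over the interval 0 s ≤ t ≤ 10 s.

Average acceleration = Δv/Δt = (-8 − -3)/(10 − 0) = -0.5 m/s².

-0.5 m/s²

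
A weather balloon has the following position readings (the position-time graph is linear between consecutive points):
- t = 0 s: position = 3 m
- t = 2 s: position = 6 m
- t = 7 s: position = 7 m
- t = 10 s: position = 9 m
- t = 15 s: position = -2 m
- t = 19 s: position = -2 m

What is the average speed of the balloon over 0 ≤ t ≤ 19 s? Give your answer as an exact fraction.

Average speed = (total path length)/(elapsed time); on a piecewise-linear x-t graph the path length is Σ|Δx|.
0–2 s: |Δx| = |6 − 3| = 3 m
2–7 s: |Δx| = |7 − 6| = 1 m
7–10 s: |Δx| = |9 − 7| = 2 m
10–15 s: |Δx| = |-2 − 9| = 11 m
15–19 s: |Δx| = |-2 − -2| = 0 m
Total path = 17 m; average speed = 17/19 = 17/19 m/s.

17/19 m/s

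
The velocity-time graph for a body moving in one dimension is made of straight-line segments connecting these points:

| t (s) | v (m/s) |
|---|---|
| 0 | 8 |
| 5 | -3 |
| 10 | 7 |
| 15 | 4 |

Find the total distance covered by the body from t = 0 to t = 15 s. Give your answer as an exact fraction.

Total distance travelled is ∫|v| dt — sum the magnitudes of each area piece.
0–5 s: v = 0 at t = 40/11 s; triangle areas 160/11 + 45/22 = 365/22 m
5–10 s: v = 0 at t = 6.5 s; triangle areas 2.25 + 12.25 = 14.5 m
10–15 s: |½(7 + 4)(5)| = 27.5 m
Total distance = 1289/22 m

1289/22 m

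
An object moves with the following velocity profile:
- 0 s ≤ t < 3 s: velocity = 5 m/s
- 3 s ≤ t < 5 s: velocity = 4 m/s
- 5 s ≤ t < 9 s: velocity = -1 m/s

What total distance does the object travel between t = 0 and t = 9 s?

Distance (not displacement) is the total path length: add the absolute areas under v-t.
0–3 s: |5| × 3 = 15 m
3–5 s: |4| × 2 = 8 m
5–9 s: |-1| × 4 = 4 m
Total distance = 27 m

27 m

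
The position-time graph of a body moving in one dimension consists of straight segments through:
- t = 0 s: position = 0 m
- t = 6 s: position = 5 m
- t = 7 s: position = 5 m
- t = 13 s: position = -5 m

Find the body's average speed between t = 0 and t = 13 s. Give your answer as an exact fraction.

Average speed = (total path length)/(elapsed time); on a piecewise-linear x-t graph the path length is Σ|Δx|.
0–6 s: |Δx| = |5 − 0| = 5 m
6–7 s: |Δx| = |5 − 5| = 0 m
7–13 s: |Δx| = |-5 − 5| = 10 m
Total path = 15 m; average speed = 15/13 = 15/13 m/s.

15/13 m/s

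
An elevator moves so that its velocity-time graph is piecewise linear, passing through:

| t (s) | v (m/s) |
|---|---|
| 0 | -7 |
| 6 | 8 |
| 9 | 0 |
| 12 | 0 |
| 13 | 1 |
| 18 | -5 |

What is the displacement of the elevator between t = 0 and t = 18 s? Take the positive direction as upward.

Displacement is the signed area under the v-t curve.
0–6 s: ½(-7 + 8)(6) = 3 m
6–9 s: ½(8 + 0)(3) = 12 m
9–12 s: 0 × 3 = 0 m
12–13 s: ½(0 + 1)(1) = 0.5 m
13–18 s: ½(1 + -5)(5) = -10 m
Net displacement = 5.5 m

5.5 m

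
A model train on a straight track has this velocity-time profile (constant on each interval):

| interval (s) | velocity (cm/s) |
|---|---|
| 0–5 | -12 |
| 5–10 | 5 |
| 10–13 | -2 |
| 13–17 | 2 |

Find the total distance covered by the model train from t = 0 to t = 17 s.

99 cm

Total distance travelled is ∫|v| dt — sum the magnitudes of each area piece.
0–5 s: |-12| × 5 = 60 cm
5–10 s: |5| × 5 = 25 cm
10–13 s: |-2| × 3 = 6 cm
13–17 s: |2| × 4 = 8 cm
Total distance = 99 cm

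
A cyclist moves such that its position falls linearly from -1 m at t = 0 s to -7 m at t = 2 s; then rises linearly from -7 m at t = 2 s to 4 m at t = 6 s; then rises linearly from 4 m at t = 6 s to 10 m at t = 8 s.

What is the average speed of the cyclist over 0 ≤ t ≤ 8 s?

Average speed = (total path length)/(elapsed time); on a piecewise-linear x-t graph the path length is Σ|Δx|.
0–2 s: |Δx| = |-7 − -1| = 6 m
2–6 s: |Δx| = |4 − -7| = 11 m
6–8 s: |Δx| = |10 − 4| = 6 m
Total path = 23 m; average speed = 23/8 = 2.875 m/s.

2.875 m/s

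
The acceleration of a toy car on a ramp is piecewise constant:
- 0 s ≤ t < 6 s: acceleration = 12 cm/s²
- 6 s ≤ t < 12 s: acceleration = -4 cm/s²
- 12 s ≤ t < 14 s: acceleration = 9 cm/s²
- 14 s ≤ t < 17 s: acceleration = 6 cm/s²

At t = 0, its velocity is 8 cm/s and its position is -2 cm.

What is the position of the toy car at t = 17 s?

On each constant-a segment, Δv = aΔt and Δx = v₀Δt + ½aΔt²; chain segment to segment.
0–6 s: v starts 8 cm/s; Δx = 8·6 + ½·12·6² = 264 cm; v ends 80 cm/s.
6–12 s: v starts 80 cm/s; Δx = 80·6 + ½·-4·6² = 408 cm; v ends 56 cm/s.
12–14 s: v starts 56 cm/s; Δx = 56·2 + ½·9·2² = 130 cm; v ends 74 cm/s.
14–17 s: v starts 74 cm/s; Δx = 74·3 + ½·6·3² = 249 cm; v ends 92 cm/s.
x(17) = -2 + Σ Δx = 1049 cm.

1049 cm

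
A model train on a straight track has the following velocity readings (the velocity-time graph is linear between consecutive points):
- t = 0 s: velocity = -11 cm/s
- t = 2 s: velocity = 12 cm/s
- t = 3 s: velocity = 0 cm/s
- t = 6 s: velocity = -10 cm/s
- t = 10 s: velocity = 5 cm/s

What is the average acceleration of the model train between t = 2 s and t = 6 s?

Average acceleration = Δv/Δt = (-10 − 12)/(6 − 2) = -5.5 cm/s².

-5.5 cm/s²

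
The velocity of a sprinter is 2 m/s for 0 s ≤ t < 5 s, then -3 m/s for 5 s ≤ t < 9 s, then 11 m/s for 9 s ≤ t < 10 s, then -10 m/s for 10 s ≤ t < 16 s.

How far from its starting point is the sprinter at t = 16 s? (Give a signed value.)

-51 m

Net displacement equals the area under the velocity-time graph (areas below the axis count negative).
0–5 s: 2 × 5 = 10 m
5–9 s: -3 × 4 = -12 m
9–10 s: 11 × 1 = 11 m
10–16 s: -10 × 6 = -60 m
Net displacement = -51 m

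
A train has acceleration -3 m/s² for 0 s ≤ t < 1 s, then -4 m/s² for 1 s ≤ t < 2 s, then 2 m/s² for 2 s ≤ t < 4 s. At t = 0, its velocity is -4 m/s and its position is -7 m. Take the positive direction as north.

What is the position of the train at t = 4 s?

On each constant-a segment, Δv = aΔt and Δx = v₀Δt + ½aΔt²; chain segment to segment.
0–1 s: v starts -4 m/s; Δx = -4·1 + ½·-3·1² = -5.5 m; v ends -7 m/s.
1–2 s: v starts -7 m/s; Δx = -7·1 + ½·-4·1² = -9 m; v ends -11 m/s.
2–4 s: v starts -11 m/s; Δx = -11·2 + ½·2·2² = -18 m; v ends -7 m/s.
x(4) = -7 + Σ Δx = -39.5 m.

-39.5 m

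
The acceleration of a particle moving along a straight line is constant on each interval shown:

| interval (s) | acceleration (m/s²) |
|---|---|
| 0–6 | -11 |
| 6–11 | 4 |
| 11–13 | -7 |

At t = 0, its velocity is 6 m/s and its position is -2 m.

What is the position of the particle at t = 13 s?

On each constant-a segment, Δv = aΔt and Δx = v₀Δt + ½aΔt²; chain segment to segment.
0–6 s: v starts 6 m/s; Δx = 6·6 + ½·-11·6² = -162 m; v ends -60 m/s.
6–11 s: v starts -60 m/s; Δx = -60·5 + ½·4·5² = -250 m; v ends -40 m/s.
11–13 s: v starts -40 m/s; Δx = -40·2 + ½·-7·2² = -94 m; v ends -54 m/s.
x(13) = -2 + Σ Δx = -508 m.

-508 m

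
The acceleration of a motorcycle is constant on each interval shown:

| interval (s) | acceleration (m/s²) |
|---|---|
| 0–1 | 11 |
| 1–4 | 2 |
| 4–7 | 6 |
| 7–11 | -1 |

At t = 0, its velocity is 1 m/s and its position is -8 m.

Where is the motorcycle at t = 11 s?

260.5 m

On each constant-a segment, Δv = aΔt and Δx = v₀Δt + ½aΔt²; chain segment to segment.
0–1 s: v starts 1 m/s; Δx = 1·1 + ½·11·1² = 6.5 m; v ends 12 m/s.
1–4 s: v starts 12 m/s; Δx = 12·3 + ½·2·3² = 45 m; v ends 18 m/s.
4–7 s: v starts 18 m/s; Δx = 18·3 + ½·6·3² = 81 m; v ends 36 m/s.
7–11 s: v starts 36 m/s; Δx = 36·4 + ½·-1·4² = 136 m; v ends 32 m/s.
x(11) = -8 + Σ Δx = 260.5 m.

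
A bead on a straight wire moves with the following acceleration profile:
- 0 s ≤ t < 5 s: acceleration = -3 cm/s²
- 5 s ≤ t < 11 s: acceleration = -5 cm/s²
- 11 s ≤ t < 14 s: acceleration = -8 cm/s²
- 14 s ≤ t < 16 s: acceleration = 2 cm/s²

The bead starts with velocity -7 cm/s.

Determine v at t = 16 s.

-72 cm/s

Δv equals the area under the a-t graph; then v = v₀ + Δv.
0–5 s: -3 × 5 = -15 cm/s
5–11 s: -5 × 6 = -30 cm/s
11–14 s: -8 × 3 = -24 cm/s
14–16 s: 2 × 2 = 4 cm/s
Δv = -65 cm/s, so v(16) = -7 + (-65) = -72 cm/s.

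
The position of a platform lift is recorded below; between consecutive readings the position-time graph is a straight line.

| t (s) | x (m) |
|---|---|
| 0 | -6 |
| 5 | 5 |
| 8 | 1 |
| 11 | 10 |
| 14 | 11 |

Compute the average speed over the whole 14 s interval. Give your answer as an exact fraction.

Average speed = (total path length)/(elapsed time); on a piecewise-linear x-t graph the path length is Σ|Δx|.
0–5 s: |Δx| = |5 − -6| = 11 m
5–8 s: |Δx| = |1 − 5| = 4 m
8–11 s: |Δx| = |10 − 1| = 9 m
11–14 s: |Δx| = |11 − 10| = 1 m
Total path = 25 m; average speed = 25/14 = 25/14 m/s.

25/14 m/s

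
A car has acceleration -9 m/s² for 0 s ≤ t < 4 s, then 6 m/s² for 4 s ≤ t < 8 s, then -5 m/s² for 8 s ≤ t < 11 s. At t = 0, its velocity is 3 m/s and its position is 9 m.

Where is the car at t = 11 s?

On each constant-a segment, Δv = aΔt and Δx = v₀Δt + ½aΔt²; chain segment to segment.
0–4 s: v starts 3 m/s; Δx = 3·4 + ½·-9·4² = -60 m; v ends -33 m/s.
4–8 s: v starts -33 m/s; Δx = -33·4 + ½·6·4² = -84 m; v ends -9 m/s.
8–11 s: v starts -9 m/s; Δx = -9·3 + ½·-5·3² = -49.5 m; v ends -24 m/s.
x(11) = 9 + Σ Δx = -184.5 m.

-184.5 m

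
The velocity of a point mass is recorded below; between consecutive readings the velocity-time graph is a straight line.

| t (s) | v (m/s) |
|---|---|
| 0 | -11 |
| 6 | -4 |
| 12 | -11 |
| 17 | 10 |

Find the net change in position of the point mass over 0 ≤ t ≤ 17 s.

-92.5 m

Displacement is the signed area under the v-t curve.
0–6 s: ½(-11 + -4)(6) = -45 m
6–12 s: ½(-4 + -11)(6) = -45 m
12–17 s: ½(-11 + 10)(5) = -2.5 m
Net displacement = -92.5 m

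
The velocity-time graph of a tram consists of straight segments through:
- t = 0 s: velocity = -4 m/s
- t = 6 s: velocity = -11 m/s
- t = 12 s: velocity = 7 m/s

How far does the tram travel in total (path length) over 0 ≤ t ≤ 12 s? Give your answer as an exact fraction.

Total distance travelled is ∫|v| dt — sum the magnitudes of each area piece.
0–6 s: |½(-4 + -11)(6)| = 45 m
6–12 s: v = 0 at t = 29/3 s; triangle areas 121/6 + 49/6 = 85/3 m
Total distance = 220/3 m

220/3 m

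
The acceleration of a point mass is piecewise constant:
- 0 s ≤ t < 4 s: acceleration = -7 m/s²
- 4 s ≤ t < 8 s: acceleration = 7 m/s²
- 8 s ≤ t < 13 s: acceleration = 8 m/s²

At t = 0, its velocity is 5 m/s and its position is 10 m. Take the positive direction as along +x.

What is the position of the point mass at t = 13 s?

63 m

On each constant-a segment, Δv = aΔt and Δx = v₀Δt + ½aΔt²; chain segment to segment.
0–4 s: v starts 5 m/s; Δx = 5·4 + ½·-7·4² = -36 m; v ends -23 m/s.
4–8 s: v starts -23 m/s; Δx = -23·4 + ½·7·4² = -36 m; v ends 5 m/s.
8–13 s: v starts 5 m/s; Δx = 5·5 + ½·8·5² = 125 m; v ends 45 m/s.
x(13) = 10 + Σ Δx = 63 m.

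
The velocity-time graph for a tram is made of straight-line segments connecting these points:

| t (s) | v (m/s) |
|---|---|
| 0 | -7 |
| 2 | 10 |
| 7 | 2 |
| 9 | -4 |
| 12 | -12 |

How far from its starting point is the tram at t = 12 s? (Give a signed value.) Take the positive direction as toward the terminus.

7 m

Net displacement equals the area under the velocity-time graph (areas below the axis count negative).
0–2 s: ½(-7 + 10)(2) = 3 m
2–7 s: ½(10 + 2)(5) = 30 m
7–9 s: ½(2 + -4)(2) = -2 m
9–12 s: ½(-4 + -12)(3) = -24 m
Net displacement = 7 m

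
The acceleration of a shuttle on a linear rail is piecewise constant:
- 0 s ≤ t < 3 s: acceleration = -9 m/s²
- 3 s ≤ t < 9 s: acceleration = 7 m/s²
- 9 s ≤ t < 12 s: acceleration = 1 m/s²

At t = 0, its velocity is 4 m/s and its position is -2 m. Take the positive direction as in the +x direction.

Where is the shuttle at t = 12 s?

On each constant-a segment, Δv = aΔt and Δx = v₀Δt + ½aΔt²; chain segment to segment.
0–3 s: v starts 4 m/s; Δx = 4·3 + ½·-9·3² = -28.5 m; v ends -23 m/s.
3–9 s: v starts -23 m/s; Δx = -23·6 + ½·7·6² = -12 m; v ends 19 m/s.
9–12 s: v starts 19 m/s; Δx = 19·3 + ½·1·3² = 61.5 m; v ends 22 m/s.
x(12) = -2 + Σ Δx = 19 m.

19 m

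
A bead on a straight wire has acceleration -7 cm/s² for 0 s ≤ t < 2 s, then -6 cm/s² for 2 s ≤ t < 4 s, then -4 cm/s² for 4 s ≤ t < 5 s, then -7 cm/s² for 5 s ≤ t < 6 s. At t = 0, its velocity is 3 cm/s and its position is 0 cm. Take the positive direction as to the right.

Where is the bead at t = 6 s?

On each constant-a segment, Δv = aΔt and Δx = v₀Δt + ½aΔt²; chain segment to segment.
0–2 s: v starts 3 cm/s; Δx = 3·2 + ½·-7·2² = -8 cm; v ends -11 cm/s.
2–4 s: v starts -11 cm/s; Δx = -11·2 + ½·-6·2² = -34 cm; v ends -23 cm/s.
4–5 s: v starts -23 cm/s; Δx = -23·1 + ½·-4·1² = -25 cm; v ends -27 cm/s.
5–6 s: v starts -27 cm/s; Δx = -27·1 + ½·-7·1² = -30.5 cm; v ends -34 cm/s.
x(6) = 0 + Σ Δx = -97.5 cm.

-97.5 cm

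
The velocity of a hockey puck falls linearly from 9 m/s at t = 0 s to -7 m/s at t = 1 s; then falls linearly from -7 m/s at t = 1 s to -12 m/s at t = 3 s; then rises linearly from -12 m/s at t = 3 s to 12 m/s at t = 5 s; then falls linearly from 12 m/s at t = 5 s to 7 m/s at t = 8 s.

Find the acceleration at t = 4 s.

12 m/s²

Acceleration is the slope of the v-t graph on 3–5 s: (12 − -12)/(5 − 3) = 12 m/s².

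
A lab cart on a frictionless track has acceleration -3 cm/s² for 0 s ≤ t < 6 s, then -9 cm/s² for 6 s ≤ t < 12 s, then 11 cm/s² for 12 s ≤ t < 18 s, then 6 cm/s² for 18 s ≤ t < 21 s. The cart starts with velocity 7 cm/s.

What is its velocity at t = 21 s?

19 cm/s

Δv equals the area under the a-t graph; then v = v₀ + Δv.
0–6 s: -3 × 6 = -18 cm/s
6–12 s: -9 × 6 = -54 cm/s
12–18 s: 11 × 6 = 66 cm/s
18–21 s: 6 × 3 = 18 cm/s
Δv = 12 cm/s, so v(21) = 7 + (12) = 19 cm/s.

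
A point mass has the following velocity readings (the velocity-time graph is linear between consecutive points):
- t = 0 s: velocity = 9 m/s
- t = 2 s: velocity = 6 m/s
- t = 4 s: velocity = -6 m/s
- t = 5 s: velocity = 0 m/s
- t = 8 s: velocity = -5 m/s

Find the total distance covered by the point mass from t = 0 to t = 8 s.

31.5 m

Distance (not displacement) is the total path length: add the absolute areas under v-t.
0–2 s: |½(9 + 6)(2)| = 15 m
2–4 s: v = 0 at t = 3 s; triangle areas 3 + 3 = 6 m
4–5 s: |½(-6 + 0)(1)| = 3 m
5–8 s: |½(0 + -5)(3)| = 7.5 m
Total distance = 31.5 m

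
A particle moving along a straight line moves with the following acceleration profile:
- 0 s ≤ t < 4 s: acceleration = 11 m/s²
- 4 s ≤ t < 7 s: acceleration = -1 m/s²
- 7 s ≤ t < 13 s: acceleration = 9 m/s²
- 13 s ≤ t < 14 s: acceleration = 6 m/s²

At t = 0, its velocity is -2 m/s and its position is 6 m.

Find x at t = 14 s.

On each constant-a segment, Δv = aΔt and Δx = v₀Δt + ½aΔt²; chain segment to segment.
0–4 s: v starts -2 m/s; Δx = -2·4 + ½·11·4² = 80 m; v ends 42 m/s.
4–7 s: v starts 42 m/s; Δx = 42·3 + ½·-1·3² = 121.5 m; v ends 39 m/s.
7–13 s: v starts 39 m/s; Δx = 39·6 + ½·9·6² = 396 m; v ends 93 m/s.
13–14 s: v starts 93 m/s; Δx = 93·1 + ½·6·1² = 96 m; v ends 99 m/s.
x(14) = 6 + Σ Δx = 699.5 m.

699.5 m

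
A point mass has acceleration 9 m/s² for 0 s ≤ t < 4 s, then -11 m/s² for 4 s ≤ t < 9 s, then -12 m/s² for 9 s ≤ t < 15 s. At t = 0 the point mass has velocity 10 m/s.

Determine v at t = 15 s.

-81 m/s

Δv equals the area under the a-t graph; then v = v₀ + Δv.
0–4 s: 9 × 4 = 36 m/s
4–9 s: -11 × 5 = -55 m/s
9–15 s: -12 × 6 = -72 m/s
Δv = -91 m/s, so v(15) = 10 + (-91) = -81 m/s.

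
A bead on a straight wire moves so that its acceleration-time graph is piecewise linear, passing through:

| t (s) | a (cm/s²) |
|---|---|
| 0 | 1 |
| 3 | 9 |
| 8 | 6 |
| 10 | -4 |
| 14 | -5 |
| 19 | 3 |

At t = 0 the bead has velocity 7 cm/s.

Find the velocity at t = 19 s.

Δv equals the area under the a-t graph; then v = v₀ + Δv.
0–3 s: ½(1 + 9)(3) = 15 cm/s
3–8 s: ½(9 + 6)(5) = 37.5 cm/s
8–10 s: ½(6 + -4)(2) = 2 cm/s
10–14 s: ½(-4 + -5)(4) = -18 cm/s
14–19 s: ½(-5 + 3)(5) = -5 cm/s
Δv = 31.5 cm/s, so v(19) = 7 + (31.5) = 38.5 cm/s.

38.5 cm/s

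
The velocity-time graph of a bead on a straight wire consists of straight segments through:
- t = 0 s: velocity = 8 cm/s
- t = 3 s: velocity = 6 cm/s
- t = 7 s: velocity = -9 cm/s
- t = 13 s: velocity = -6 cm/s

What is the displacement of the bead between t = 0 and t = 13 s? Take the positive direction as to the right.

-30 cm

Displacement is the signed area under the v-t curve.
0–3 s: ½(8 + 6)(3) = 21 cm
3–7 s: ½(6 + -9)(4) = -6 cm
7–13 s: ½(-9 + -6)(6) = -45 cm
Net displacement = -30 cm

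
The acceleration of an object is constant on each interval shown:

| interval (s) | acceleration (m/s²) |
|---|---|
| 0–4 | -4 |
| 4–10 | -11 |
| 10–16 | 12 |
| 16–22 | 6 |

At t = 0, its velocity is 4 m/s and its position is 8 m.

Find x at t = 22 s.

On each constant-a segment, Δv = aΔt and Δx = v₀Δt + ½aΔt²; chain segment to segment.
0–4 s: v starts 4 m/s; Δx = 4·4 + ½·-4·4² = -16 m; v ends -12 m/s.
4–10 s: v starts -12 m/s; Δx = -12·6 + ½·-11·6² = -270 m; v ends -78 m/s.
10–16 s: v starts -78 m/s; Δx = -78·6 + ½·12·6² = -252 m; v ends -6 m/s.
16–22 s: v starts -6 m/s; Δx = -6·6 + ½·6·6² = 72 m; v ends 30 m/s.
x(22) = 8 + Σ Δx = -458 m.

-458 m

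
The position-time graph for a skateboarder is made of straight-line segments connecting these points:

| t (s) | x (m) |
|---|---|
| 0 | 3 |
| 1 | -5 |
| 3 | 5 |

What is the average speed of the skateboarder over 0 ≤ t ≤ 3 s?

6 m/s

Average speed = (total path length)/(elapsed time); on a piecewise-linear x-t graph the path length is Σ|Δx|.
0–1 s: |Δx| = |-5 − 3| = 8 m
1–3 s: |Δx| = |5 − -5| = 10 m
Total path = 18 m; average speed = 18/3 = 6 m/s.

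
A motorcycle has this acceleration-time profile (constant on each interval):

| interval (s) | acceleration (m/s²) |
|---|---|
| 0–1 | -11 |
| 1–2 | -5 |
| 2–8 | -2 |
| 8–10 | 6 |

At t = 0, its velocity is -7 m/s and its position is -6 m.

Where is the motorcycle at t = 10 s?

-271 m

On each constant-a segment, Δv = aΔt and Δx = v₀Δt + ½aΔt²; chain segment to segment.
0–1 s: v starts -7 m/s; Δx = -7·1 + ½·-11·1² = -12.5 m; v ends -18 m/s.
1–2 s: v starts -18 m/s; Δx = -18·1 + ½·-5·1² = -20.5 m; v ends -23 m/s.
2–8 s: v starts -23 m/s; Δx = -23·6 + ½·-2·6² = -174 m; v ends -35 m/s.
8–10 s: v starts -35 m/s; Δx = -35·2 + ½·6·2² = -58 m; v ends -23 m/s.
x(10) = -6 + Σ Δx = -271 m.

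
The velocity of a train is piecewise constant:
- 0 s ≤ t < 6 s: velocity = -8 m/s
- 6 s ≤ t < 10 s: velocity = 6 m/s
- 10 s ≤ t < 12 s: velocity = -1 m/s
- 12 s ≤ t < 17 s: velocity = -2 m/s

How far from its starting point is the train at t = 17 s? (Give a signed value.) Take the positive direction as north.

-36 m

Net displacement equals the area under the velocity-time graph (areas below the axis count negative).
0–6 s: -8 × 6 = -48 m
6–10 s: 6 × 4 = 24 m
10–12 s: -1 × 2 = -2 m
12–17 s: -2 × 5 = -10 m
Net displacement = -36 m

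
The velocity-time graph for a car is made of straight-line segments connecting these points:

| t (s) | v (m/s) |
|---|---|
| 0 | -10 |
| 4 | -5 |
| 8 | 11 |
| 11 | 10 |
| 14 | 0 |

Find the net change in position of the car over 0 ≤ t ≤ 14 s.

28.5 m

Displacement is the signed area under the v-t curve.
0–4 s: ½(-10 + -5)(4) = -30 m
4–8 s: ½(-5 + 11)(4) = 12 m
8–11 s: ½(11 + 10)(3) = 31.5 m
11–14 s: ½(10 + 0)(3) = 15 m
Net displacement = 28.5 m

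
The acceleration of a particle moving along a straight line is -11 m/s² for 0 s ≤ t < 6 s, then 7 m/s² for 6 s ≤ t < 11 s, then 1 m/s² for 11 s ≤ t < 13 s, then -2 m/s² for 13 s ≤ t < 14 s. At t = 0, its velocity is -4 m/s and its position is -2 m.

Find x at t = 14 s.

-588.5 m

On each constant-a segment, Δv = aΔt and Δx = v₀Δt + ½aΔt²; chain segment to segment.
0–6 s: v starts -4 m/s; Δx = -4·6 + ½·-11·6² = -222 m; v ends -70 m/s.
6–11 s: v starts -70 m/s; Δx = -70·5 + ½·7·5² = -262.5 m; v ends -35 m/s.
11–13 s: v starts -35 m/s; Δx = -35·2 + ½·1·2² = -68 m; v ends -33 m/s.
13–14 s: v starts -33 m/s; Δx = -33·1 + ½·-2·1² = -34 m; v ends -35 m/s.
x(14) = -2 + Σ Δx = -588.5 m.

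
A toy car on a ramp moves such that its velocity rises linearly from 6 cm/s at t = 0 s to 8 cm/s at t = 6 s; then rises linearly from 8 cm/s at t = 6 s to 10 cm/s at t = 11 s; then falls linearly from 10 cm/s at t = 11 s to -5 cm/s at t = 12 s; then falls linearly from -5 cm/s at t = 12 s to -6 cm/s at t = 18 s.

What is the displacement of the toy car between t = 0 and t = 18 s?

56.5 cm

Net displacement equals the area under the velocity-time graph (areas below the axis count negative).
0–6 s: ½(6 + 8)(6) = 42 cm
6–11 s: ½(8 + 10)(5) = 45 cm
11–12 s: ½(10 + -5)(1) = 2.5 cm
12–18 s: ½(-5 + -6)(6) = -33 cm
Net displacement = 56.5 cm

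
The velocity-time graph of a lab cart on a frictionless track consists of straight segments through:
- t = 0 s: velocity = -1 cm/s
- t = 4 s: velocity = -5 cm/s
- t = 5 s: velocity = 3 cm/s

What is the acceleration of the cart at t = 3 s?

-1 cm/s²

Acceleration is the slope of the v-t graph on 0–4 s: (-5 − -1)/(4 − 0) = -1 cm/s².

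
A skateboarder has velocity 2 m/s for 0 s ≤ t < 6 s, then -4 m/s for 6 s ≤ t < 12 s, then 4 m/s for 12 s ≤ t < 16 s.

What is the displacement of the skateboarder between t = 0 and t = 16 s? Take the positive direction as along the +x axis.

Displacement is the signed area under the v-t curve.
0–6 s: 2 × 6 = 12 m
6–12 s: -4 × 6 = -24 m
12–16 s: 4 × 4 = 16 m
Net displacement = 4 m

4 m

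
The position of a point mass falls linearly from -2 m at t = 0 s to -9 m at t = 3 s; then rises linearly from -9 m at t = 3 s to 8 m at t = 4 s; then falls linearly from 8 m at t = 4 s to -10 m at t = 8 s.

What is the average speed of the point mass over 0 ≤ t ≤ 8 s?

Average speed = (total path length)/(elapsed time); on a piecewise-linear x-t graph the path length is Σ|Δx|.
0–3 s: |Δx| = |-9 − -2| = 7 m
3–4 s: |Δx| = |8 − -9| = 17 m
4–8 s: |Δx| = |-10 − 8| = 18 m
Total path = 42 m; average speed = 42/8 = 5.25 m/s.

5.25 m/s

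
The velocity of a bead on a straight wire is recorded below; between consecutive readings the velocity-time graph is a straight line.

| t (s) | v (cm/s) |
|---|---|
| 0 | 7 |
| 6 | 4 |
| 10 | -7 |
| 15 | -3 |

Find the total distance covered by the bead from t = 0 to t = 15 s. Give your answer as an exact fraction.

Total distance travelled is ∫|v| dt — sum the magnitudes of each area piece.
0–6 s: |½(7 + 4)(6)| = 33 cm
6–10 s: v = 0 at t = 82/11 s; triangle areas 32/11 + 98/11 = 130/11 cm
10–15 s: |½(-7 + -3)(5)| = 25 cm
Total distance = 768/11 cm

768/11 cm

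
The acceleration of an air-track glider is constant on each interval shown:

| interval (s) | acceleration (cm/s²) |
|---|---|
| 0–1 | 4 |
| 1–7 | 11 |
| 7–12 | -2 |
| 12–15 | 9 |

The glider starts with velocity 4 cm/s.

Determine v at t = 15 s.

Δv equals the area under the a-t graph; then v = v₀ + Δv.
0–1 s: 4 × 1 = 4 cm/s
1–7 s: 11 × 6 = 66 cm/s
7–12 s: -2 × 5 = -10 cm/s
12–15 s: 9 × 3 = 27 cm/s
Δv = 87 cm/s, so v(15) = 4 + (87) = 91 cm/s.

91 cm/s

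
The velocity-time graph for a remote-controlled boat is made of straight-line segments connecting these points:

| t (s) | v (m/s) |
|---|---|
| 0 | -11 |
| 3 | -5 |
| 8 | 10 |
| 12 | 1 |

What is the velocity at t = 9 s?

7.75 m/s

On 8–12 s the graph is linear from 10 to 1 m/s: v(9) = 10 + (1 − 10)·(9 − 8)/(12 − 8) = 7.75 m/s.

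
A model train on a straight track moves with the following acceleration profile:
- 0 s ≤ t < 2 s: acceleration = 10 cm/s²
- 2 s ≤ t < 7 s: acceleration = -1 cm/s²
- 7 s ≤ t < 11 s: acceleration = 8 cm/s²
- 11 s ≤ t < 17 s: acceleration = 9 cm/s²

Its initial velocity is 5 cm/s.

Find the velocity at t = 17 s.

Δv equals the area under the a-t graph; then v = v₀ + Δv.
0–2 s: 10 × 2 = 20 cm/s
2–7 s: -1 × 5 = -5 cm/s
7–11 s: 8 × 4 = 32 cm/s
11–17 s: 9 × 6 = 54 cm/s
Δv = 101 cm/s, so v(17) = 5 + (101) = 106 cm/s.

106 cm/s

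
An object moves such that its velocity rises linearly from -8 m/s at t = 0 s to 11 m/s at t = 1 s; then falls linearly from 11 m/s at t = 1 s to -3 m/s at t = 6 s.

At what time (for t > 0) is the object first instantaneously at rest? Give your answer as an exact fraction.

t = 8/19 s

v changes sign on 0–1 s (from -8 to 11); the graph is linear there, so v = 0 at t = 0 + (8)·(1 − 0)/(11 − -8) = 8/19 s.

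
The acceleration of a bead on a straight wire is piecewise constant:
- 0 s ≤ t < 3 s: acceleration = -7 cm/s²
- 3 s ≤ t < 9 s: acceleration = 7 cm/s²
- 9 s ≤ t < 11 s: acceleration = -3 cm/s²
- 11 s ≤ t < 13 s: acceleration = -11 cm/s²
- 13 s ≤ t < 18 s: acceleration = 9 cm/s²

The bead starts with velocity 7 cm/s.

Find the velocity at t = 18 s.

Δv equals the area under the a-t graph; then v = v₀ + Δv.
0–3 s: -7 × 3 = -21 cm/s
3–9 s: 7 × 6 = 42 cm/s
9–11 s: -3 × 2 = -6 cm/s
11–13 s: -11 × 2 = -22 cm/s
13–18 s: 9 × 5 = 45 cm/s
Δv = 38 cm/s, so v(18) = 7 + (38) = 45 cm/s.

45 cm/s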